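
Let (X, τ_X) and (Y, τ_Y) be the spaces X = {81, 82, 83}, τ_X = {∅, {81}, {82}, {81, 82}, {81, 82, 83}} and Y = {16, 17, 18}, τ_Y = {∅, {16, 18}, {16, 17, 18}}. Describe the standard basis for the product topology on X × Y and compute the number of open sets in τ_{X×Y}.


Basis B = {∅ × ∅, {81} × {16, 18}, {82} × {16, 18}, {81} × {16, 17, 18}, {82} × {16, 17, 18}, {81, 82} × {16, 18}, {81, 82} × {16, 17, 18}, {81, 82, 83} × {16, 18}, {81, 82, 83} × {16, 17, 18}}; |τ_{X×Y}| = 14.

Enumerate products U × V with U ∈ τ_X, V ∈ τ_Y (deduplicated):
  ∅ × ∅ = {} (∅)
  {81} × {16, 18} = {(81,16), (81,18)}
  {82} × {16, 18} = {(82,16), (82,18)}
  {81} × {16, 17, 18} = {(81,16), (81,17), (81,18)}
  {82} × {16, 17, 18} = {(82,16), (82,17), (82,18)}
  {81, 82} × {16, 18} = {(81,16), (81,18), (82,16), (82,18)}
  {81, 82} × {16, 17, 18} = {(81,16), (81,17), (81,18), (82,16), (82,17), (82,18)}
  {81, 82, 83} × {16, 18} = {(81,16), (81,18), (82,16), (82,18), (83,16), (83,18)}
  {81, 82, 83} × {16, 17, 18} = {(81,16), (81,17), (81,18), (82,16), (82,17), (82,18), (83,16), (83,17), (83,18)}
These 9 distinct sets form the basis B.
Close under arbitrary unions to get τ_{X×Y}; counting gives |τ_{X×Y}| = 14.


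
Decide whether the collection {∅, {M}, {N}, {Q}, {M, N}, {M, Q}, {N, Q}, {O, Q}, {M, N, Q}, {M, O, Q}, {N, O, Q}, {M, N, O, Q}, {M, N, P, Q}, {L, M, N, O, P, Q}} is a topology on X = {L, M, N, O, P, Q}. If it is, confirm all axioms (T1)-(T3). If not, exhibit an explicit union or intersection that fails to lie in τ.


τ is NOT a topology on X.

Axiom (T1): ∅ ∈ τ? Yes; X ∈ τ? Yes.
Axiom (T2/T3): check pairwise unions and intersections of members of τ.
Counterexample for (T2): {O, Q} ∪ {M, N, P, Q} = {M, N, O, P, Q} ∉ τ. Therefore τ is NOT a topology.


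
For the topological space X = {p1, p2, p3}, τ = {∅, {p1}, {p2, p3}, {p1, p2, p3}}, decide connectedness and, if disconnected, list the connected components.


(X, τ) is disconnected; components = [{p1}, {p2, p3}].

Find clopen sets (U ∈ τ with X ∖ U ∈ τ):
  U = ∅, X ∖ U = {p1, p2, p3} — both open, so U is clopen.
  U = {p1}, X ∖ U = {p2, p3} — both open, so U is clopen.
  U = {p2, p3}, X ∖ U = {p1} — both open, so U is clopen.
  U = {p1, p2, p3}, X ∖ U = ∅ — both open, so U is clopen.
Nontrivial clopen(s) exist: e.g. {p2, p3}. So (X, τ) is disconnected.
Compute connected components by grouping points that agree on all clopens:
  component: {p1}
  component: {p2, p3}


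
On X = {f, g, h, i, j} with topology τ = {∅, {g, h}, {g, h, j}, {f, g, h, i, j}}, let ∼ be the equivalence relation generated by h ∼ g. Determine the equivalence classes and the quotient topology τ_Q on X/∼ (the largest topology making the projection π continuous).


X/∼ = {[f], [g=h], [i], [j]}; |τ_Q| = 4.

Equivalence classes: [f], [g=h], [i], [j].
Quotient map π: X → X/∼ sends f ↦ [f], g ↦ [g=h], h ↦ [g=h], i ↦ [i], j ↦ [j].
For each subset V ⊆ X/∼, compute π^{-1}(V) ⊆ X and check whether π^{-1}(V) ∈ τ. V is open in τ_Q iff π^{-1}(V) ∈ τ.
  V = {}: π^{-1}(V) = ∅ ∈ τ ✓.
  V = {[f]}: π^{-1}(V) = {f} ∉ τ ✗.
  V = {[g=h]}: π^{-1}(V) = {g, h} ∈ τ ✓.
  V = {[f], [g=h]}: π^{-1}(V) = {f, g, h} ∉ τ ✗.
  V = {[i]}: π^{-1}(V) = {i} ∉ τ ✗.
  V = {[f], [i]}: π^{-1}(V) = {f, i} ∉ τ ✗.
  V = {[g=h], [i]}: π^{-1}(V) = {g, h, i} ∉ τ ✗.
  V = {[f], [g=h], [i]}: π^{-1}(V) = {f, g, h, i} ∉ τ ✗.
  V = {[j]}: π^{-1}(V) = {j} ∉ τ ✗.
  V = {[f], [j]}: π^{-1}(V) = {f, j} ∉ τ ✗.
  V = {[g=h], [j]}: π^{-1}(V) = {g, h, j} ∈ τ ✓.
  V = {[f], [g=h], [j]}: π^{-1}(V) = {f, g, h, j} ∉ τ ✗.
  V = {[i], [j]}: π^{-1}(V) = {i, j} ∉ τ ✗.
  V = {[f], [i], [j]}: π^{-1}(V) = {f, i, j} ∉ τ ✗.
  V = {[g=h], [i], [j]}: π^{-1}(V) = {g, h, i, j} ∉ τ ✗.
  V = {[f], [g=h], [i], [j]}: π^{-1}(V) = {f, g, h, i, j} ∈ τ ✓.
Open sets in the quotient: τ_Q = {{}, {[g=h]}, {[g=h], [j]}, {[f], [g=h], [i], [j]}} (4 elements).


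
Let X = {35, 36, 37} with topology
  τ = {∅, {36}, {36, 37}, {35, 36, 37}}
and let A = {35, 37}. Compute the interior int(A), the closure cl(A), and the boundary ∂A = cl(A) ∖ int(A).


int(A) = ∅, cl(A) = {35, 37}, ∂A = {35, 37}.

Closed sets in (X, τ) are complements of opens:
  closed(X, τ) = {∅, {35}, {35, 37}, {35, 36, 37}}.
int(A) = ⋃ {U ∈ τ : U ⊆ A}. Opens contained in A: ∅.
Taking the union of these: int(A) = ∅.
cl(A) = ⋂ {C closed : A ⊆ C}. Closed sets containing A: {35, 37}, {35, 36, 37}.
Intersecting these: cl(A) = {35, 37}.
∂A = cl(A) ∖ int(A) = {35, 37} ∖ ∅ = {35, 37}.


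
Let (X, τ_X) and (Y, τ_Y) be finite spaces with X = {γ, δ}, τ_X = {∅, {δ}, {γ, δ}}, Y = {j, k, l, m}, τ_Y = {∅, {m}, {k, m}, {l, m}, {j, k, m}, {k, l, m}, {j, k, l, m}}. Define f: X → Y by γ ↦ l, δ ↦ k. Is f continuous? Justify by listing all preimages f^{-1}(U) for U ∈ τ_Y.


f is NOT continuous.

Compute f^{-1}(U) for each U ∈ τ_Y:
  U = ∅: f^{-1}(U) = ∅ ∈ τ_X ✓.
  U = {m}: f^{-1}(U) = ∅ ∈ τ_X ✓.
  U = {k, m}: f^{-1}(U) = {δ} ∈ τ_X ✓.
  U = {l, m}: f^{-1}(U) = {γ} ∉ τ_X ✗.
  U = {j, k, m}: f^{-1}(U) = {δ} ∈ τ_X ✓.
  U = {k, l, m}: f^{-1}(U) = {γ, δ} ∈ τ_X ✓.
  U = {j, k, l, m}: f^{-1}(U) = {γ, δ} ∈ τ_X ✓.
Found U = {l, m} with f^{-1}(U) = {γ} not in τ_X. Therefore f is NOT continuous.


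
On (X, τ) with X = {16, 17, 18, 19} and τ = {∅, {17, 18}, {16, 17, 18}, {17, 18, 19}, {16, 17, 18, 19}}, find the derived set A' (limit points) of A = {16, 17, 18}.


A' = {16, 17, 18, 19}

For each x ∈ X, list the open sets U ∈ τ with x ∈ U, then check whether U ∩ (A ∖ {x}) ≠ ∅ for every such U.
  x = 16: opens ∋ x are {16, 17, 18}, {16, 17, 18, 19}; each meets A ∖ {16}, so x IS a limit point.
  x = 17: opens ∋ x are {17, 18}, {16, 17, 18}, {17, 18, 19}, {16, 17, 18, 19}; each meets A ∖ {17}, so x IS a limit point.
  x = 18: opens ∋ x are {17, 18}, {16, 17, 18}, {17, 18, 19}, {16, 17, 18, 19}; each meets A ∖ {18}, so x IS a limit point.
  x = 19: opens ∋ x are {17, 18, 19}, {16, 17, 18, 19}; each meets A ∖ {19}, so x IS a limit point.
Collecting: A' = {16, 17, 18, 19}.


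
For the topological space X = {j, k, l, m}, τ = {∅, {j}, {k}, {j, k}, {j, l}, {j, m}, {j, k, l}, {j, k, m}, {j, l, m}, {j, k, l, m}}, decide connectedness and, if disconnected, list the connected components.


(X, τ) is disconnected; components = [{k}, {j, l, m}].

Find clopen sets (U ∈ τ with X ∖ U ∈ τ):
  U = ∅, X ∖ U = {j, k, l, m} — both open, so U is clopen.
  U = {k}, X ∖ U = {j, l, m} — both open, so U is clopen.
  U = {j, l, m}, X ∖ U = {k} — both open, so U is clopen.
  U = {j, k, l, m}, X ∖ U = ∅ — both open, so U is clopen.
Nontrivial clopen(s) exist: e.g. {j, l, m}. So (X, τ) is disconnected.
Compute connected components by grouping points that agree on all clopens:
  component: {k}
  component: {j, l, m}


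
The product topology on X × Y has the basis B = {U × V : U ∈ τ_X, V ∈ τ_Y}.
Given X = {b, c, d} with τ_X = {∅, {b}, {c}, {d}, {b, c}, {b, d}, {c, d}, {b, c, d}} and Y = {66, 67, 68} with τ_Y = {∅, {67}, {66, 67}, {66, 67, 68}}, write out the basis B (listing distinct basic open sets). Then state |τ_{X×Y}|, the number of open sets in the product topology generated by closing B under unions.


Basis B = {∅ × ∅, {b} × {67}, {c} × {67}, {d} × {67}, {b} × {66, 67}, {b, c} × {67}, {b, d} × {67}, {c} × {66, 67}, {c, d} × {67}, {d} × {66, 67}, {b} × {66, 67, 68}, {b, c, d} × {67}, {c} × {66, 67, 68}, {d} × {66, 67, 68}, {b, c} × {66, 67}, {b, d} × {66, 67}, {c, d} × {66, 67}, {b, c} × {66, 67, 68}, {b, d} × {66, 67, 68}, {b, c, d} × {66, 67}, {c, d} × {66, 67, 68}, {b, c, d} × {66, 67, 68}}; |τ_{X×Y}| = 64.

Enumerate products U × V with U ∈ τ_X, V ∈ τ_Y (deduplicated):
  ∅ × ∅ = {} (∅)
  {b} × {67} = {(b,67)}
  {c} × {67} = {(c,67)}
  {d} × {67} = {(d,67)}
  {b} × {66, 67} = {(b,66), (b,67)}
  {b, c} × {67} = {(b,67), (c,67)}
  {b, d} × {67} = {(b,67), (d,67)}
  {c} × {66, 67} = {(c,66), (c,67)}
  {c, d} × {67} = {(c,67), (d,67)}
  {d} × {66, 67} = {(d,66), (d,67)}
  {b} × {66, 67, 68} = {(b,66), (b,67), (b,68)}
  {b, c, d} × {67} = {(b,67), (c,67), (d,67)}
  {c} × {66, 67, 68} = {(c,66), (c,67), (c,68)}
  {d} × {66, 67, 68} = {(d,66), (d,67), (d,68)}
  {b, c} × {66, 67} = {(b,66), (b,67), (c,66), (c,67)}
  {b, d} × {66, 67} = {(b,66), (b,67), (d,66), (d,67)}
  {c, d} × {66, 67} = {(c,66), (c,67), (d,66), (d,67)}
  {b, c} × {66, 67, 68} = {(b,66), (b,67), (b,68), (c,66), (c,67), (c,68)}
  {b, d} × {66, 67, 68} = {(b,66), (b,67), (b,68), (d,66), (d,67), (d,68)}
  {b, c, d} × {66, 67} = {(b,66), (b,67), (c,66), (c,67), (d,66), (d,67)}
  {c, d} × {66, 67, 68} = {(c,66), (c,67), (c,68), (d,66), (d,67), (d,68)}
  {b, c, d} × {66, 67, 68} = {(b,66), (b,67), (b,68), (c,66), (c,67), (c,68), (d,66), (d,67), (d,68)}
These 22 distinct sets form the basis B.
Close under arbitrary unions to get τ_{X×Y}; counting gives |τ_{X×Y}| = 64.


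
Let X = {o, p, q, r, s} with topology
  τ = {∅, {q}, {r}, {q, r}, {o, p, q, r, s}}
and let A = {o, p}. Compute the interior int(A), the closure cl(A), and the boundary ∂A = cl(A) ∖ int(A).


int(A) = ∅, cl(A) = {o, p, s}, ∂A = {o, p, s}.

Closed sets in (X, τ) are complements of opens:
  closed(X, τ) = {∅, {o, p, s}, {o, p, q, s}, {o, p, r, s}, {o, p, q, r, s}}.
int(A) = ⋃ {U ∈ τ : U ⊆ A}. Opens contained in A: ∅.
Taking the union of these: int(A) = ∅.
cl(A) = ⋂ {C closed : A ⊆ C}. Closed sets containing A: {o, p, s}, {o, p, q, s}, {o, p, r, s}, {o, p, q, r, s}.
Intersecting these: cl(A) = {o, p, s}.
∂A = cl(A) ∖ int(A) = {o, p, s} ∖ ∅ = {o, p, s}.


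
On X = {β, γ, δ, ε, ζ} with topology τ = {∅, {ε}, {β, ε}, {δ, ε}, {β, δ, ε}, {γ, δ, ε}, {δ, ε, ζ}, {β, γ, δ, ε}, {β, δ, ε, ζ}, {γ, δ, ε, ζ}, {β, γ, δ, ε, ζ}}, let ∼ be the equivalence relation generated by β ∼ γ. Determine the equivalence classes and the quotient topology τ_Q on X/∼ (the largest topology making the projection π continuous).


X/∼ = {[β=γ], [δ], [ε], [ζ]}; |τ_Q| = 6.

Equivalence classes: [β=γ], [δ], [ε], [ζ].
Quotient map π: X → X/∼ sends β ↦ [β=γ], γ ↦ [β=γ], δ ↦ [δ], ε ↦ [ε], ζ ↦ [ζ].
For each subset V ⊆ X/∼, compute π^{-1}(V) ⊆ X and check whether π^{-1}(V) ∈ τ. V is open in τ_Q iff π^{-1}(V) ∈ τ.
  V = {}: π^{-1}(V) = ∅ ∈ τ ✓.
  V = {[β=γ]}: π^{-1}(V) = {β, γ} ∉ τ ✗.
  V = {[δ]}: π^{-1}(V) = {δ} ∉ τ ✗.
  V = {[β=γ], [δ]}: π^{-1}(V) = {β, γ, δ} ∉ τ ✗.
  V = {[ε]}: π^{-1}(V) = {ε} ∈ τ ✓.
  V = {[β=γ], [ε]}: π^{-1}(V) = {β, γ, ε} ∉ τ ✗.
  V = {[δ], [ε]}: π^{-1}(V) = {δ, ε} ∈ τ ✓.
  V = {[β=γ], [δ], [ε]}: π^{-1}(V) = {β, γ, δ, ε} ∈ τ ✓.
  V = {[ζ]}: π^{-1}(V) = {ζ} ∉ τ ✗.
  V = {[β=γ], [ζ]}: π^{-1}(V) = {β, γ, ζ} ∉ τ ✗.
  V = {[δ], [ζ]}: π^{-1}(V) = {δ, ζ} ∉ τ ✗.
  V = {[β=γ], [δ], [ζ]}: π^{-1}(V) = {β, γ, δ, ζ} ∉ τ ✗.
  V = {[ε], [ζ]}: π^{-1}(V) = {ε, ζ} ∉ τ ✗.
  V = {[β=γ], [ε], [ζ]}: π^{-1}(V) = {β, γ, ε, ζ} ∉ τ ✗.
  V = {[δ], [ε], [ζ]}: π^{-1}(V) = {δ, ε, ζ} ∈ τ ✓.
  V = {[β=γ], [δ], [ε], [ζ]}: π^{-1}(V) = {β, γ, δ, ε, ζ} ∈ τ ✓.
Open sets in the quotient: τ_Q = {{}, {[ε]}, {[δ], [ε]}, {[β=γ], [δ], [ε]}, {[δ], [ε], [ζ]}, {[β=γ], [δ], [ε], [ζ]}} (6 elements).


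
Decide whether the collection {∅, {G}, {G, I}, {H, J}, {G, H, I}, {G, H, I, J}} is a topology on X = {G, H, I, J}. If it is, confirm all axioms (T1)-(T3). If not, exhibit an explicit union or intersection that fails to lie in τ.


τ is NOT a topology on X.

Axiom (T1): ∅ ∈ τ? Yes; X ∈ τ? Yes.
Axiom (T2/T3): check pairwise unions and intersections of members of τ.
Counterexample for (T2): {G} ∪ {H, J} = {G, H, J} ∉ τ. Therefore τ is NOT a topology.


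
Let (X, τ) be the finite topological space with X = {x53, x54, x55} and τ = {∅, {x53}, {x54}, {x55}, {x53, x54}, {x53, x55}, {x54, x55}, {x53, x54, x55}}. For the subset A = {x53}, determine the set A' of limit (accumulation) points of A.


A' = ∅

For each x ∈ X, list the open sets U ∈ τ with x ∈ U, then check whether U ∩ (A ∖ {x}) ≠ ∅ for every such U.
  x = x53: open {x53} ∋ x has {x53} ∩ (A ∖ {x53}) = ∅, so x is NOT a limit point.
  x = x54: open {x54} ∋ x has {x54} ∩ (A ∖ {x54}) = ∅, so x is NOT a limit point.
  x = x55: open {x55} ∋ x has {x55} ∩ (A ∖ {x55}) = ∅, so x is NOT a limit point.
Collecting: A' = ∅.


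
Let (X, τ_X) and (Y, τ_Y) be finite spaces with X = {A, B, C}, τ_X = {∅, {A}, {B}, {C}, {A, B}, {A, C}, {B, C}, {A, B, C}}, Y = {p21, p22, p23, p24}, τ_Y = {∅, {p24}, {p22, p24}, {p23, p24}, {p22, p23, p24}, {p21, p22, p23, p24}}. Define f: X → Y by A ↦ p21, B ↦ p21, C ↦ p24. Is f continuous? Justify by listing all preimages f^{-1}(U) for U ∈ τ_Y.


f IS continuous.

Compute f^{-1}(U) for each U ∈ τ_Y:
  U = ∅: f^{-1}(U) = ∅ ∈ τ_X ✓.
  U = {p24}: f^{-1}(U) = {C} ∈ τ_X ✓.
  U = {p22, p24}: f^{-1}(U) = {C} ∈ τ_X ✓.
  U = {p23, p24}: f^{-1}(U) = {C} ∈ τ_X ✓.
  U = {p22, p23, p24}: f^{-1}(U) = {C} ∈ τ_X ✓.
  U = {p21, p22, p23, p24}: f^{-1}(U) = {A, B, C} ∈ τ_X ✓.
Every preimage lies in τ_X, so f IS continuous.


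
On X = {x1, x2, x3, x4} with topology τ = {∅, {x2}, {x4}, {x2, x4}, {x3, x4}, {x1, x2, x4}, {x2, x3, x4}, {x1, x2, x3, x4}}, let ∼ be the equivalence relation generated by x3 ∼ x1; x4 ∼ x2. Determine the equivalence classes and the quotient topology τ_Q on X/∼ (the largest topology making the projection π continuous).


X/∼ = {[x1=x3], [x2=x4]}; |τ_Q| = 3.

Equivalence classes: [x1=x3], [x2=x4].
Quotient map π: X → X/∼ sends x1 ↦ [x1=x3], x2 ↦ [x2=x4], x3 ↦ [x1=x3], x4 ↦ [x2=x4].
For each subset V ⊆ X/∼, compute π^{-1}(V) ⊆ X and check whether π^{-1}(V) ∈ τ. V is open in τ_Q iff π^{-1}(V) ∈ τ.
  V = {}: π^{-1}(V) = ∅ ∈ τ ✓.
  V = {[x1=x3]}: π^{-1}(V) = {x1, x3} ∉ τ ✗.
  V = {[x2=x4]}: π^{-1}(V) = {x2, x4} ∈ τ ✓.
  V = {[x1=x3], [x2=x4]}: π^{-1}(V) = {x1, x2, x3, x4} ∈ τ ✓.
Open sets in the quotient: τ_Q = {{}, {[x2=x4]}, {[x1=x3], [x2=x4]}} (3 elements).


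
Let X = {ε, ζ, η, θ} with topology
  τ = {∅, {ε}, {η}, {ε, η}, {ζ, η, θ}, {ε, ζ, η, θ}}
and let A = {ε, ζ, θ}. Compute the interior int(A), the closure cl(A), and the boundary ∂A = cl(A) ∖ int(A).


int(A) = {ε}, cl(A) = {ε, ζ, θ}, ∂A = {ζ, θ}.

Closed sets in (X, τ) are complements of opens:
  closed(X, τ) = {∅, {ε}, {ζ, θ}, {ε, ζ, θ}, {ζ, η, θ}, {ε, ζ, η, θ}}.
int(A) = ⋃ {U ∈ τ : U ⊆ A}. Opens contained in A: ∅, {ε}.
Taking the union of these: int(A) = {ε}.
cl(A) = ⋂ {C closed : A ⊆ C}. Closed sets containing A: {ε, ζ, θ}, {ε, ζ, η, θ}.
Intersecting these: cl(A) = {ε, ζ, θ}.
∂A = cl(A) ∖ int(A) = {ε, ζ, θ} ∖ {ε} = {ζ, θ}.


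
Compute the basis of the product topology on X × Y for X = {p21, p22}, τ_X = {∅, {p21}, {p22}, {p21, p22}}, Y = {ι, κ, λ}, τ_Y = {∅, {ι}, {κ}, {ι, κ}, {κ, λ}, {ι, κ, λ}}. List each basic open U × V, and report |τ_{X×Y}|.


Basis B = {∅ × ∅, {p21} × {ι}, {p21} × {κ}, {p22} × {ι}, {p22} × {κ}, {p21} × {ι, κ}, {p21, p22} × {ι}, {p21} × {κ, λ}, {p21, p22} × {κ}, {p22} × {ι, κ}, {p22} × {κ, λ}, {p21} × {ι, κ, λ}, {p22} × {ι, κ, λ}, {p21, p22} × {ι, κ}, {p21, p22} × {κ, λ}, {p21, p22} × {ι, κ, λ}}; |τ_{X×Y}| = 36.

Enumerate products U × V with U ∈ τ_X, V ∈ τ_Y (deduplicated):
  ∅ × ∅ = {} (∅)
  {p21} × {ι} = {(p21,ι)}
  {p21} × {κ} = {(p21,κ)}
  {p22} × {ι} = {(p22,ι)}
  {p22} × {κ} = {(p22,κ)}
  {p21} × {ι, κ} = {(p21,ι), (p21,κ)}
  {p21, p22} × {ι} = {(p21,ι), (p22,ι)}
  {p21} × {κ, λ} = {(p21,κ), (p21,λ)}
  {p21, p22} × {κ} = {(p21,κ), (p22,κ)}
  {p22} × {ι, κ} = {(p22,ι), (p22,κ)}
  {p22} × {κ, λ} = {(p22,κ), (p22,λ)}
  {p21} × {ι, κ, λ} = {(p21,ι), (p21,κ), (p21,λ)}
  {p22} × {ι, κ, λ} = {(p22,ι), (p22,κ), (p22,λ)}
  {p21, p22} × {ι, κ} = {(p21,ι), (p21,κ), (p22,ι), (p22,κ)}
  {p21, p22} × {κ, λ} = {(p21,κ), (p21,λ), (p22,κ), (p22,λ)}
  {p21, p22} × {ι, κ, λ} = {(p21,ι), (p21,κ), (p21,λ), (p22,ι), (p22,κ), (p22,λ)}
These 16 distinct sets form the basis B.
Close under arbitrary unions to get τ_{X×Y}; counting gives |τ_{X×Y}| = 36.


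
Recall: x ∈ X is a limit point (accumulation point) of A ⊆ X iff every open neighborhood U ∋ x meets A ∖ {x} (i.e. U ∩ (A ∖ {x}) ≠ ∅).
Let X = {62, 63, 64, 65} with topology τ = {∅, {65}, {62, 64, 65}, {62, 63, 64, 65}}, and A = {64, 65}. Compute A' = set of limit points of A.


A' = {62, 63, 64}

For each x ∈ X, list the open sets U ∈ τ with x ∈ U, then check whether U ∩ (A ∖ {x}) ≠ ∅ for every such U.
  x = 62: opens ∋ x are {62, 64, 65}, {62, 63, 64, 65}; each meets A ∖ {62}, so x IS a limit point.
  x = 63: opens ∋ x are {62, 63, 64, 65}; each meets A ∖ {63}, so x IS a limit point.
  x = 64: opens ∋ x are {62, 64, 65}, {62, 63, 64, 65}; each meets A ∖ {64}, so x IS a limit point.
  x = 65: open {65} ∋ x has {65} ∩ (A ∖ {65}) = ∅, so x is NOT a limit point.
Collecting: A' = {62, 63, 64}.


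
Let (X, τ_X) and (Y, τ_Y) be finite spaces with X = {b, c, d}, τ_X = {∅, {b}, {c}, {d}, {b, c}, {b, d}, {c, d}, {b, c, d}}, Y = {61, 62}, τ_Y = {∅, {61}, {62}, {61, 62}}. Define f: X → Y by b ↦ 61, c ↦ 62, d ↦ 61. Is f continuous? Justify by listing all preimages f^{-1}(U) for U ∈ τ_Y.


f IS continuous.

Compute f^{-1}(U) for each U ∈ τ_Y:
  U = ∅: f^{-1}(U) = ∅ ∈ τ_X ✓.
  U = {61}: f^{-1}(U) = {b, d} ∈ τ_X ✓.
  U = {62}: f^{-1}(U) = {c} ∈ τ_X ✓.
  U = {61, 62}: f^{-1}(U) = {b, c, d} ∈ τ_X ✓.
Every preimage lies in τ_X, so f IS continuous.


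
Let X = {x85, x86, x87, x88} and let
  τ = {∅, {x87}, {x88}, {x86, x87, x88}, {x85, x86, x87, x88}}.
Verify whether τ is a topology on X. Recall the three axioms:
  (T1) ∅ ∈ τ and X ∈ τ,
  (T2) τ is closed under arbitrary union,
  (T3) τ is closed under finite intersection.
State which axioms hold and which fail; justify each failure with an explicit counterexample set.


τ is NOT a topology on X.

Axiom (T1): ∅ ∈ τ? Yes; X ∈ τ? Yes.
Axiom (T2/T3): check pairwise unions and intersections of members of τ.
Counterexample for (T2): {x87} ∪ {x88} = {x87, x88} ∉ τ. Therefore τ is NOT a topology.


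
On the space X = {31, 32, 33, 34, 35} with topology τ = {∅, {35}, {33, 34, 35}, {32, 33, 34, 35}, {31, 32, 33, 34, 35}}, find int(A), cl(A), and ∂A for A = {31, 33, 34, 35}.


int(A) = {33, 34, 35}, cl(A) = {31, 32, 33, 34, 35}, ∂A = {31, 32}.

Closed sets in (X, τ) are complements of opens:
  closed(X, τ) = {∅, {31}, {31, 32}, {31, 32, 33, 34}, {31, 32, 33, 34, 35}}.
int(A) = ⋃ {U ∈ τ : U ⊆ A}. Opens contained in A: ∅, {35}, {33, 34, 35}.
Taking the union of these: int(A) = {33, 34, 35}.
cl(A) = ⋂ {C closed : A ⊆ C}. Closed sets containing A: {31, 32, 33, 34, 35}.
Intersecting these: cl(A) = {31, 32, 33, 34, 35}.
∂A = cl(A) ∖ int(A) = {31, 32, 33, 34, 35} ∖ {33, 34, 35} = {31, 32}.


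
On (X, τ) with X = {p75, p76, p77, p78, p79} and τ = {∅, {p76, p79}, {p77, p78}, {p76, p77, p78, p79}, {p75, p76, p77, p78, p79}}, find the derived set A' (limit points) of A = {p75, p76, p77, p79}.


A' = {p75, p76, p78, p79}

For each x ∈ X, list the open sets U ∈ τ with x ∈ U, then check whether U ∩ (A ∖ {x}) ≠ ∅ for every such U.
  x = p75: opens ∋ x are {p75, p76, p77, p78, p79}; each meets A ∖ {p75}, so x IS a limit point.
  x = p76: opens ∋ x are {p76, p79}, {p76, p77, p78, p79}, {p75, p76, p77, p78, p79}; each meets A ∖ {p76}, so x IS a limit point.
  x = p77: open {p77, p78} ∋ x has {p77, p78} ∩ (A ∖ {p77}) = ∅, so x is NOT a limit point.
  x = p78: opens ∋ x are {p77, p78}, {p76, p77, p78, p79}, {p75, p76, p77, p78, p79}; each meets A ∖ {p78}, so x IS a limit point.
  x = p79: opens ∋ x are {p76, p79}, {p76, p77, p78, p79}, {p75, p76, p77, p78, p79}; each meets A ∖ {p79}, so x IS a limit point.
Collecting: A' = {p75, p76, p78, p79}.


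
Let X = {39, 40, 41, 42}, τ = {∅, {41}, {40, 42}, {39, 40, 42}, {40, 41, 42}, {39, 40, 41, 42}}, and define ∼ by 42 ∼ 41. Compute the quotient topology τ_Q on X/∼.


X/∼ = {[39], [40], [41=42]}; |τ_Q| = 3.

Equivalence classes: [39], [40], [41=42].
Quotient map π: X → X/∼ sends 39 ↦ [39], 40 ↦ [40], 41 ↦ [41=42], 42 ↦ [41=42].
For each subset V ⊆ X/∼, compute π^{-1}(V) ⊆ X and check whether π^{-1}(V) ∈ τ. V is open in τ_Q iff π^{-1}(V) ∈ τ.
  V = {}: π^{-1}(V) = ∅ ∈ τ ✓.
  V = {[39]}: π^{-1}(V) = {39} ∉ τ ✗.
  V = {[40]}: π^{-1}(V) = {40} ∉ τ ✗.
  V = {[39], [40]}: π^{-1}(V) = {39, 40} ∉ τ ✗.
  V = {[41=42]}: π^{-1}(V) = {41, 42} ∉ τ ✗.
  V = {[39], [41=42]}: π^{-1}(V) = {39, 41, 42} ∉ τ ✗.
  V = {[40], [41=42]}: π^{-1}(V) = {40, 41, 42} ∈ τ ✓.
  V = {[39], [40], [41=42]}: π^{-1}(V) = {39, 40, 41, 42} ∈ τ ✓.
Open sets in the quotient: τ_Q = {{}, {[40], [41=42]}, {[39], [40], [41=42]}} (3 elements).


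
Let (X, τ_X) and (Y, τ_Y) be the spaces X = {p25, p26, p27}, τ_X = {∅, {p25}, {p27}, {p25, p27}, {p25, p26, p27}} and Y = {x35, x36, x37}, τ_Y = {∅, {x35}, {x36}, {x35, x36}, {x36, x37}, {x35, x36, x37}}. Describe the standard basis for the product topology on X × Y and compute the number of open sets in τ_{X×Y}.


Basis B = {∅ × ∅, {p25} × {x35}, {p25} × {x36}, {p27} × {x35}, {p27} × {x36}, {p25} × {x35, x36}, {p25, p27} × {x35}, {p25} × {x36, x37}, {p25, p27} × {x36}, {p27} × {x35, x36}, {p27} × {x36, x37}, {p25} × {x35, x36, x37}, {p25, p26, p27} × {x35}, {p25, p26, p27} × {x36}, {p27} × {x35, x36, x37}, {p25, p27} × {x35, x36}, {p25, p27} × {x36, x37}, {p25, p27} × {x35, x36, x37}, {p25, p26, p27} × {x35, x36}, {p25, p26, p27} × {x36, x37}, {p25, p26, p27} × {x35, x36, x37}}; |τ_{X×Y}| = 70.

Enumerate products U × V with U ∈ τ_X, V ∈ τ_Y (deduplicated):
  ∅ × ∅ = {} (∅)
  {p25} × {x35} = {(p25,x35)}
  {p25} × {x36} = {(p25,x36)}
  {p27} × {x35} = {(p27,x35)}
  {p27} × {x36} = {(p27,x36)}
  {p25} × {x35, x36} = {(p25,x35), (p25,x36)}
  {p25, p27} × {x35} = {(p25,x35), (p27,x35)}
  {p25} × {x36, x37} = {(p25,x36), (p25,x37)}
  {p25, p27} × {x36} = {(p25,x36), (p27,x36)}
  {p27} × {x35, x36} = {(p27,x35), (p27,x36)}
  {p27} × {x36, x37} = {(p27,x36), (p27,x37)}
  {p25} × {x35, x36, x37} = {(p25,x35), (p25,x36), (p25,x37)}
  {p25, p26, p27} × {x35} = {(p25,x35), (p26,x35), (p27,x35)}
  {p25, p26, p27} × {x36} = {(p25,x36), (p26,x36), (p27,x36)}
  {p27} × {x35, x36, x37} = {(p27,x35), (p27,x36), (p27,x37)}
  {p25, p27} × {x35, x36} = {(p25,x35), (p25,x36), (p27,x35), (p27,x36)}
  {p25, p27} × {x36, x37} = {(p25,x36), (p25,x37), (p27,x36), (p27,x37)}
  {p25, p27} × {x35, x36, x37} = {(p25,x35), (p25,x36), (p25,x37), (p27,x35), (p27,x36), (p27,x37)}
  {p25, p26, p27} × {x35, x36} = {(p25,x35), (p25,x36), (p26,x35), (p26,x36), (p27,x35), (p27,x36)}
  {p25, p26, p27} × {x36, x37} = {(p25,x36), (p25,x37), (p26,x36), (p26,x37), (p27,x36), (p27,x37)}
  {p25, p26, p27} × {x35, x36, x37} = {(p25,x35), (p25,x36), (p25,x37), (p26,x35), (p26,x36), (p26,x37), (p27,x35), (p27,x36), (p27,x37)}
These 21 distinct sets form the basis B.
Close under arbitrary unions to get τ_{X×Y}; counting gives |τ_{X×Y}| = 70.


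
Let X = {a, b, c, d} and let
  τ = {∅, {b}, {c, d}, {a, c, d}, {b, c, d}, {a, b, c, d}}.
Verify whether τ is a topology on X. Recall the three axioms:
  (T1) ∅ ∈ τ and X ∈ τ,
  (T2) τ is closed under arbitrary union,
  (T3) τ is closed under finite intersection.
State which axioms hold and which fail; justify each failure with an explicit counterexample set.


τ IS a topology on X.

Axiom (T1): ∅ ∈ τ? Yes; X ∈ τ? Yes.
Axiom (T2/T3): check pairwise unions and intersections of members of τ.
All pairwise intersections and unions checked — each lies in τ. Therefore τ satisfies (T1), (T2), (T3): it IS a topology on X.


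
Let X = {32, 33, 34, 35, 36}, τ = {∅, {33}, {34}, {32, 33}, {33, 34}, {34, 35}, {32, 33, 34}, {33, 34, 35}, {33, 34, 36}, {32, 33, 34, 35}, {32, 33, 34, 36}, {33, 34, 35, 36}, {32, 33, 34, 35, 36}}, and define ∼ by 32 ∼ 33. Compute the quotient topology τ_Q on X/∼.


X/∼ = {[32=33], [34], [35], [36]}; |τ_Q| = 8.

Equivalence classes: [32=33], [34], [35], [36].
Quotient map π: X → X/∼ sends 32 ↦ [32=33], 33 ↦ [32=33], 34 ↦ [34], 35 ↦ [35], 36 ↦ [36].
For each subset V ⊆ X/∼, compute π^{-1}(V) ⊆ X and check whether π^{-1}(V) ∈ τ. V is open in τ_Q iff π^{-1}(V) ∈ τ.
  V = {}: π^{-1}(V) = ∅ ∈ τ ✓.
  V = {[32=33]}: π^{-1}(V) = {32, 33} ∈ τ ✓.
  V = {[34]}: π^{-1}(V) = {34} ∈ τ ✓.
  V = {[32=33], [34]}: π^{-1}(V) = {32, 33, 34} ∈ τ ✓.
  V = {[35]}: π^{-1}(V) = {35} ∉ τ ✗.
  V = {[32=33], [35]}: π^{-1}(V) = {32, 33, 35} ∉ τ ✗.
  V = {[34], [35]}: π^{-1}(V) = {34, 35} ∈ τ ✓.
  V = {[32=33], [34], [35]}: π^{-1}(V) = {32, 33, 34, 35} ∈ τ ✓.
  V = {[36]}: π^{-1}(V) = {36} ∉ τ ✗.
  V = {[32=33], [36]}: π^{-1}(V) = {32, 33, 36} ∉ τ ✗.
  V = {[34], [36]}: π^{-1}(V) = {34, 36} ∉ τ ✗.
  V = {[32=33], [34], [36]}: π^{-1}(V) = {32, 33, 34, 36} ∈ τ ✓.
  V = {[35], [36]}: π^{-1}(V) = {35, 36} ∉ τ ✗.
  V = {[32=33], [35], [36]}: π^{-1}(V) = {32, 33, 35, 36} ∉ τ ✗.
  V = {[34], [35], [36]}: π^{-1}(V) = {34, 35, 36} ∉ τ ✗.
  V = {[32=33], [34], [35], [36]}: π^{-1}(V) = {32, 33, 34, 35, 36} ∈ τ ✓.
Open sets in the quotient: τ_Q = {{}, {[32=33]}, {[34]}, {[32=33], [34]}, {[34], [35]}, {[32=33], [34], [35]}, {[32=33], [34], [36]}, {[32=33], [34], [35], [36]}} (8 elements).


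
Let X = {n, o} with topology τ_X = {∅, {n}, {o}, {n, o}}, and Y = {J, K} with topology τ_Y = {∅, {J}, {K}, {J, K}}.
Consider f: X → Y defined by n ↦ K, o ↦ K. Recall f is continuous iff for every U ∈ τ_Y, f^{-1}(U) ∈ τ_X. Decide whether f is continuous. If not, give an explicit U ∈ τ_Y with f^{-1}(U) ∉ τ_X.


f IS continuous.

Compute f^{-1}(U) for each U ∈ τ_Y:
  U = ∅: f^{-1}(U) = ∅ ∈ τ_X ✓.
  U = {J}: f^{-1}(U) = ∅ ∈ τ_X ✓.
  U = {K}: f^{-1}(U) = {n, o} ∈ τ_X ✓.
  U = {J, K}: f^{-1}(U) = {n, o} ∈ τ_X ✓.
Every preimage lies in τ_X, so f IS continuous.


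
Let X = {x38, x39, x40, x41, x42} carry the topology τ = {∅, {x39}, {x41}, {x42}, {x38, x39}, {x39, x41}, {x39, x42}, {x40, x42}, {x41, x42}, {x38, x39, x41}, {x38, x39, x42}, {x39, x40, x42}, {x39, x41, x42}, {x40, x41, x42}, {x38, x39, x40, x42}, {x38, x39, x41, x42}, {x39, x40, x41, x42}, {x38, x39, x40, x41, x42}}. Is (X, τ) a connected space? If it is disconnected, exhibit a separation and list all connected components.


(X, τ) is disconnected; components = [{x41}, {x38, x39}, {x40, x42}].

Find clopen sets (U ∈ τ with X ∖ U ∈ τ):
  U = ∅, X ∖ U = {x38, x39, x40, x41, x42} — both open, so U is clopen.
  U = {x41}, X ∖ U = {x38, x39, x40, x42} — both open, so U is clopen.
  U = {x38, x39}, X ∖ U = {x40, x41, x42} — both open, so U is clopen.
  U = {x40, x42}, X ∖ U = {x38, x39, x41} — both open, so U is clopen.
  U = {x38, x39, x41}, X ∖ U = {x40, x42} — both open, so U is clopen.
  U = {x40, x41, x42}, X ∖ U = {x38, x39} — both open, so U is clopen.
  U = {x38, x39, x40, x42}, X ∖ U = {x41} — both open, so U is clopen.
  U = {x38, x39, x40, x41, x42}, X ∖ U = ∅ — both open, so U is clopen.
Nontrivial clopen(s) exist: e.g. {x41}. So (X, τ) is disconnected.
Compute connected components by grouping points that agree on all clopens:
  component: {x41}
  component: {x38, x39}
  component: {x40, x42}


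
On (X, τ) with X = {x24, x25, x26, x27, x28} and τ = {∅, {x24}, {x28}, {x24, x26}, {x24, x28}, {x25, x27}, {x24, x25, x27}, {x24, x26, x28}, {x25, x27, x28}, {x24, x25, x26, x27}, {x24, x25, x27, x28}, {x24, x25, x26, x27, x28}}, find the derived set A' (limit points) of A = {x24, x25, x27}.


A' = {x25, x26, x27}

For each x ∈ X, list the open sets U ∈ τ with x ∈ U, then check whether U ∩ (A ∖ {x}) ≠ ∅ for every such U.
  x = x24: open {x24} ∋ x has {x24} ∩ (A ∖ {x24}) = ∅, so x is NOT a limit point.
  x = x25: opens ∋ x are {x25, x27}, {x24, x25, x27}, {x25, x27, x28}, {x24, x25, x26, x27}, {x24, x25, x27, x28}, {x24, x25, x26, x27, x28}; each meets A ∖ {x25}, so x IS a limit point.
  x = x26: opens ∋ x are {x24, x26}, {x24, x26, x28}, {x24, x25, x26, x27}, {x24, x25, x26, x27, x28}; each meets A ∖ {x26}, so x IS a limit point.
  x = x27: opens ∋ x are {x25, x27}, {x24, x25, x27}, {x25, x27, x28}, {x24, x25, x26, x27}, {x24, x25, x27, x28}, {x24, x25, x26, x27, x28}; each meets A ∖ {x27}, so x IS a limit point.
  x = x28: open {x28} ∋ x has {x28} ∩ (A ∖ {x28}) = ∅, so x is NOT a limit point.
Collecting: A' = {x25, x26, x27}.


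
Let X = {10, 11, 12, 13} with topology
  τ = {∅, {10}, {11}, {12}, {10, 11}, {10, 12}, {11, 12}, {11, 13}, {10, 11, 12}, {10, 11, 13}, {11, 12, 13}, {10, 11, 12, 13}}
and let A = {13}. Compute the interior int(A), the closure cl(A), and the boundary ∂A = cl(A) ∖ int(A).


int(A) = ∅, cl(A) = {13}, ∂A = {13}.

Closed sets in (X, τ) are complements of opens:
  closed(X, τ) = {∅, {10}, {12}, {13}, {10, 12}, {10, 13}, {11, 13}, {12, 13}, {10, 11, 13}, {10, 12, 13}, {11, 12, 13}, {10, 11, 12, 13}}.
int(A) = ⋃ {U ∈ τ : U ⊆ A}. Opens contained in A: ∅.
Taking the union of these: int(A) = ∅.
cl(A) = ⋂ {C closed : A ⊆ C}. Closed sets containing A: {13}, {10, 13}, {11, 13}, {12, 13}, {10, 11, 13}, {10, 12, 13}, {11, 12, 13}, {10, 11, 12, 13}.
Intersecting these: cl(A) = {13}.
∂A = cl(A) ∖ int(A) = {13} ∖ ∅ = {13}.


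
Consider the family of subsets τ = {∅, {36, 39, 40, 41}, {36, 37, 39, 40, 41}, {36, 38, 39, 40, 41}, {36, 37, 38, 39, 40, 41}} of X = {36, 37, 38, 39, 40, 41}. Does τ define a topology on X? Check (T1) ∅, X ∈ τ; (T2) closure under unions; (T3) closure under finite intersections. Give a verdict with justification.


τ IS a topology on X.

Axiom (T1): ∅ ∈ τ? Yes; X ∈ τ? Yes.
Axiom (T2/T3): check pairwise unions and intersections of members of τ.
All pairwise intersections and unions checked — each lies in τ. Therefore τ satisfies (T1), (T2), (T3): it IS a topology on X.


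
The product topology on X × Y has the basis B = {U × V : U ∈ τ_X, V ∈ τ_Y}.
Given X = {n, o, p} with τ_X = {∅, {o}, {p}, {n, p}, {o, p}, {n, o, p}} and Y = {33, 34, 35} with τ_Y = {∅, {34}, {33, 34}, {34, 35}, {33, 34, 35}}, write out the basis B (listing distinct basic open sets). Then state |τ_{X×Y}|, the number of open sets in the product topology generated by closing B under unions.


Basis B = {∅ × ∅, {o} × {34}, {p} × {34}, {n, p} × {34}, {o} × {33, 34}, {o} × {34, 35}, {o, p} × {34}, {p} × {33, 34}, {p} × {34, 35}, {n, o, p} × {34}, {o} × {33, 34, 35}, {p} × {33, 34, 35}, {n, p} × {33, 34}, {n, p} × {34, 35}, {o, p} × {33, 34}, {o, p} × {34, 35}, {n, p} × {33, 34, 35}, {n, o, p} × {33, 34}, {n, o, p} × {34, 35}, {o, p} × {33, 34, 35}, {n, o, p} × {33, 34, 35}}; |τ_{X×Y}| = 70.

Enumerate products U × V with U ∈ τ_X, V ∈ τ_Y (deduplicated):
  ∅ × ∅ = {} (∅)
  {o} × {34} = {(o,34)}
  {p} × {34} = {(p,34)}
  {n, p} × {34} = {(n,34), (p,34)}
  {o} × {33, 34} = {(o,33), (o,34)}
  {o} × {34, 35} = {(o,34), (o,35)}
  {o, p} × {34} = {(o,34), (p,34)}
  {p} × {33, 34} = {(p,33), (p,34)}
  {p} × {34, 35} = {(p,34), (p,35)}
  {n, o, p} × {34} = {(n,34), (o,34), (p,34)}
  {o} × {33, 34, 35} = {(o,33), (o,34), (o,35)}
  {p} × {33, 34, 35} = {(p,33), (p,34), (p,35)}
  {n, p} × {33, 34} = {(n,33), (n,34), (p,33), (p,34)}
  {n, p} × {34, 35} = {(n,34), (n,35), (p,34), (p,35)}
  {o, p} × {33, 34} = {(o,33), (o,34), (p,33), (p,34)}
  {o, p} × {34, 35} = {(o,34), (o,35), (p,34), (p,35)}
  {n, p} × {33, 34, 35} = {(n,33), (n,34), (n,35), (p,33), (p,34), (p,35)}
  {n, o, p} × {33, 34} = {(n,33), (n,34), (o,33), (o,34), (p,33), (p,34)}
  {n, o, p} × {34, 35} = {(n,34), (n,35), (o,34), (o,35), (p,34), (p,35)}
  {o, p} × {33, 34, 35} = {(o,33), (o,34), (o,35), (p,33), (p,34), (p,35)}
  {n, o, p} × {33, 34, 35} = {(n,33), (n,34), (n,35), (o,33), (o,34), (o,35), (p,33), (p,34), (p,35)}
These 21 distinct sets form the basis B.
Close under arbitrary unions to get τ_{X×Y}; counting gives |τ_{X×Y}| = 70.


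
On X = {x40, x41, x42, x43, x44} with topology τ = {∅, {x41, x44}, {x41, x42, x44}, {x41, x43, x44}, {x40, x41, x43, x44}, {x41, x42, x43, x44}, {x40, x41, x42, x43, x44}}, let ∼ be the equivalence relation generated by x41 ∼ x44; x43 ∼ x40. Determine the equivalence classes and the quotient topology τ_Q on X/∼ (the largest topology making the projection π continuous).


X/∼ = {[x40=x43], [x41=x44], [x42]}; |τ_Q| = 5.

Equivalence classes: [x40=x43], [x41=x44], [x42].
Quotient map π: X → X/∼ sends x40 ↦ [x40=x43], x41 ↦ [x41=x44], x42 ↦ [x42], x43 ↦ [x40=x43], x44 ↦ [x41=x44].
For each subset V ⊆ X/∼, compute π^{-1}(V) ⊆ X and check whether π^{-1}(V) ∈ τ. V is open in τ_Q iff π^{-1}(V) ∈ τ.
  V = {}: π^{-1}(V) = ∅ ∈ τ ✓.
  V = {[x40=x43]}: π^{-1}(V) = {x40, x43} ∉ τ ✗.
  V = {[x41=x44]}: π^{-1}(V) = {x41, x44} ∈ τ ✓.
  V = {[x40=x43], [x41=x44]}: π^{-1}(V) = {x40, x41, x43, x44} ∈ τ ✓.
  V = {[x42]}: π^{-1}(V) = {x42} ∉ τ ✗.
  V = {[x40=x43], [x42]}: π^{-1}(V) = {x40, x42, x43} ∉ τ ✗.
  V = {[x41=x44], [x42]}: π^{-1}(V) = {x41, x42, x44} ∈ τ ✓.
  V = {[x40=x43], [x41=x44], [x42]}: π^{-1}(V) = {x40, x41, x42, x43, x44} ∈ τ ✓.
Open sets in the quotient: τ_Q = {{}, {[x41=x44]}, {[x40=x43], [x41=x44]}, {[x41=x44], [x42]}, {[x40=x43], [x41=x44], [x42]}} (5 elements).


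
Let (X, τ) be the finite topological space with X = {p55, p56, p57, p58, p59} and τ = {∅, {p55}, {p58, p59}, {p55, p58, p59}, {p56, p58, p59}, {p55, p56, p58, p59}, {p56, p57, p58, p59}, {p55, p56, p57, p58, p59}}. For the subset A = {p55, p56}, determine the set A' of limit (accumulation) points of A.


A' = {p57}

For each x ∈ X, list the open sets U ∈ τ with x ∈ U, then check whether U ∩ (A ∖ {x}) ≠ ∅ for every such U.
  x = p55: open {p55} ∋ x has {p55} ∩ (A ∖ {p55}) = ∅, so x is NOT a limit point.
  x = p56: open {p56, p58, p59} ∋ x has {p56, p58, p59} ∩ (A ∖ {p56}) = ∅, so x is NOT a limit point.
  x = p57: opens ∋ x are {p56, p57, p58, p59}, {p55, p56, p57, p58, p59}; each meets A ∖ {p57}, so x IS a limit point.
  x = p58: open {p58, p59} ∋ x has {p58, p59} ∩ (A ∖ {p58}) = ∅, so x is NOT a limit point.
  x = p59: open {p58, p59} ∋ x has {p58, p59} ∩ (A ∖ {p59}) = ∅, so x is NOT a limit point.
Collecting: A' = {p57}.


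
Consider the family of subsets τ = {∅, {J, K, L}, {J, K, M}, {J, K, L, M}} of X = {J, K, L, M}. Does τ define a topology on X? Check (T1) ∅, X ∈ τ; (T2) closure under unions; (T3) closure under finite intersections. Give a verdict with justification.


τ is NOT a topology on X.

Axiom (T1): ∅ ∈ τ? Yes; X ∈ τ? Yes.
Axiom (T2/T3): check pairwise unions and intersections of members of τ.
Counterexample for (T3): {J, K, L} ∩ {J, K, M} = {J, K} ∉ τ. Therefore τ is NOT a topology.


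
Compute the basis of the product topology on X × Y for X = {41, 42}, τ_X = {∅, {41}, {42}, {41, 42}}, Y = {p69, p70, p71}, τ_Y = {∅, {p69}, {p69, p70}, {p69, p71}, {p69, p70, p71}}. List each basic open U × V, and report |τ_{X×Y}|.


Basis B = {∅ × ∅, {41} × {p69}, {42} × {p69}, {41} × {p69, p70}, {41} × {p69, p71}, {41, 42} × {p69}, {42} × {p69, p70}, {42} × {p69, p71}, {41} × {p69, p70, p71}, {42} × {p69, p70, p71}, {41, 42} × {p69, p70}, {41, 42} × {p69, p71}, {41, 42} × {p69, p70, p71}}; |τ_{X×Y}| = 25.

Enumerate products U × V with U ∈ τ_X, V ∈ τ_Y (deduplicated):
  ∅ × ∅ = {} (∅)
  {41} × {p69} = {(41,p69)}
  {42} × {p69} = {(42,p69)}
  {41} × {p69, p70} = {(41,p69), (41,p70)}
  {41} × {p69, p71} = {(41,p69), (41,p71)}
  {41, 42} × {p69} = {(41,p69), (42,p69)}
  {42} × {p69, p70} = {(42,p69), (42,p70)}
  {42} × {p69, p71} = {(42,p69), (42,p71)}
  {41} × {p69, p70, p71} = {(41,p69), (41,p70), (41,p71)}
  {42} × {p69, p70, p71} = {(42,p69), (42,p70), (42,p71)}
  {41, 42} × {p69, p70} = {(41,p69), (41,p70), (42,p69), (42,p70)}
  {41, 42} × {p69, p71} = {(41,p69), (41,p71), (42,p69), (42,p71)}
  {41, 42} × {p69, p70, p71} = {(41,p69), (41,p70), (41,p71), (42,p69), (42,p70), (42,p71)}
These 13 distinct sets form the basis B.
Close under arbitrary unions to get τ_{X×Y}; counting gives |τ_{X×Y}| = 25.


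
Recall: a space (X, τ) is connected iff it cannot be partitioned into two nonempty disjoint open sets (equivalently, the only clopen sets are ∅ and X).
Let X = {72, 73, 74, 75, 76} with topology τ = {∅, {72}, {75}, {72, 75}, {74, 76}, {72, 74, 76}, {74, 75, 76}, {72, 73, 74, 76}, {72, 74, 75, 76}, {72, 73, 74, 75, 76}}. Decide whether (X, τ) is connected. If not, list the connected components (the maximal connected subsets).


(X, τ) is disconnected; components = [{75}, {72, 73, 74, 76}].

Find clopen sets (U ∈ τ with X ∖ U ∈ τ):
  U = ∅, X ∖ U = {72, 73, 74, 75, 76} — both open, so U is clopen.
  U = {75}, X ∖ U = {72, 73, 74, 76} — both open, so U is clopen.
  U = {72, 73, 74, 76}, X ∖ U = {75} — both open, so U is clopen.
  U = {72, 73, 74, 75, 76}, X ∖ U = ∅ — both open, so U is clopen.
Nontrivial clopen(s) exist: e.g. {75}. So (X, τ) is disconnected.
Compute connected components by grouping points that agree on all clopens:
  component: {75}
  component: {72, 73, 74, 76}


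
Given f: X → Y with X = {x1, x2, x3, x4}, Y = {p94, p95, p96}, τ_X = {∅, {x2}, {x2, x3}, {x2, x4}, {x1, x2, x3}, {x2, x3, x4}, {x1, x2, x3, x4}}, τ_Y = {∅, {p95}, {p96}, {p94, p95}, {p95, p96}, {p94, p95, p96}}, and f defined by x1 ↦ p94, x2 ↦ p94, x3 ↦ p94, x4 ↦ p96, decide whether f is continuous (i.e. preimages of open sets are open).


f is NOT continuous.

Compute f^{-1}(U) for each U ∈ τ_Y:
  U = ∅: f^{-1}(U) = ∅ ∈ τ_X ✓.
  U = {p95}: f^{-1}(U) = ∅ ∈ τ_X ✓.
  U = {p96}: f^{-1}(U) = {x4} ∉ τ_X ✗.
  U = {p94, p95}: f^{-1}(U) = {x1, x2, x3} ∈ τ_X ✓.
  U = {p95, p96}: f^{-1}(U) = {x4} ∉ τ_X ✗.
  U = {p94, p95, p96}: f^{-1}(U) = {x1, x2, x3, x4} ∈ τ_X ✓.
Found U = {p96} with f^{-1}(U) = {x4} not in τ_X. Therefore f is NOT continuous.


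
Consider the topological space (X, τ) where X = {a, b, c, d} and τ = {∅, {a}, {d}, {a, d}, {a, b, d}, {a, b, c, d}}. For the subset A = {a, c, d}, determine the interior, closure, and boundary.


int(A) = {a, d}, cl(A) = {a, b, c, d}, ∂A = {b, c}.

Closed sets in (X, τ) are complements of opens:
  closed(X, τ) = {∅, {c}, {b, c}, {a, b, c}, {b, c, d}, {a, b, c, d}}.
int(A) = ⋃ {U ∈ τ : U ⊆ A}. Opens contained in A: ∅, {a}, {d}, {a, d}.
Taking the union of these: int(A) = {a, d}.
cl(A) = ⋂ {C closed : A ⊆ C}. Closed sets containing A: {a, b, c, d}.
Intersecting these: cl(A) = {a, b, c, d}.
∂A = cl(A) ∖ int(A) = {a, b, c, d} ∖ {a, d} = {b, c}.


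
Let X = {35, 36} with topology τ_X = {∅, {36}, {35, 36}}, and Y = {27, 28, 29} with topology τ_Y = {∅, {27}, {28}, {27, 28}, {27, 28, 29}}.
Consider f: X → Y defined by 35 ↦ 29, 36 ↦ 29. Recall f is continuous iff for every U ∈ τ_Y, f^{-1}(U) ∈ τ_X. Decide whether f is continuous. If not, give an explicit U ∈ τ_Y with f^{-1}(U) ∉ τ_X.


f IS continuous.

Compute f^{-1}(U) for each U ∈ τ_Y:
  U = ∅: f^{-1}(U) = ∅ ∈ τ_X ✓.
  U = {27}: f^{-1}(U) = ∅ ∈ τ_X ✓.
  U = {28}: f^{-1}(U) = ∅ ∈ τ_X ✓.
  U = {27, 28}: f^{-1}(U) = ∅ ∈ τ_X ✓.
  U = {27, 28, 29}: f^{-1}(U) = {35, 36} ∈ τ_X ✓.
Every preimage lies in τ_X, so f IS continuous.
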